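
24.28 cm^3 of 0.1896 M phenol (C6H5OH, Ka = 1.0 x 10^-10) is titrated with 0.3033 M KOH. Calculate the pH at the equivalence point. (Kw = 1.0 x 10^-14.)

n(C6H5OH) = 0.1896 x 0.02428 = 0.004603 mol; V(KOH) at equivalence = 0.004603/0.3033 = 0.01518 L.
At equivalence all the acid is converted to C6H5O-; total volume = 0.02428 + 0.01518 = 0.03946 L, so [C6H5O-] = 0.004603/0.03946 = 0.1167 M.
Kb = Kw/Ka = 1.0e-14 / 1.0 x 10^-10 = 0.000100.
[OH^-] = sqrt(Kb x [C6H5O-]) = sqrt(0.000100 x 0.1167) = 0.00342 M.
pOH = 2.47, so pH = 14.00 - 2.47 = 11.53.

11.53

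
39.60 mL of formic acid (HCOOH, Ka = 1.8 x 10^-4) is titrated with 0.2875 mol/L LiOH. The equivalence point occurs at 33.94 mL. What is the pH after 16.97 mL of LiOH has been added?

16.97 mL is exactly half the equivalence volume (33.94/2), i.e. the half-equivalence point.
There, n(HA) = n(A^-), so pH = pKa = -log(1.8 x 10^-4) = 3.74.

3.74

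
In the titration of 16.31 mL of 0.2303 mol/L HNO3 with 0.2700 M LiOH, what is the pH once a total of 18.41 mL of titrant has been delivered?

n(acid) = 0.2303 x 0.01631 = 0.003756 mol; n(LiOH) added = 0.2700 x 0.01841 = 0.004971 mol.
Base is in excess by 0.004971 - 0.003756 = 0.001215 mol in a total volume of 0.03472 L.
[OH^-] = 0.001215/0.03472 = 0.03498 M, so pOH = 1.46 and pH = 14.00 - 1.46 = 12.54.

12.54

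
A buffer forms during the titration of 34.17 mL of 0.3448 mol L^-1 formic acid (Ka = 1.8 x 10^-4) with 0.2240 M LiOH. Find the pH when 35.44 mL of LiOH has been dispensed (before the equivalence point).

Initial n(HCOOH) = 0.3448 x 0.03417 = 0.01178 mol.
n(LiOH) added = 0.2240 x 0.03544 = 0.007939 mol, converting that many moles of HCOOH to HCOO-.
Remaining n(HCOOH) = 0.003843 mol; n(HCOO-) = 0.007939 mol.
By Henderson-Hasselbalch, pH = pKa + log([A^-]/[HA]) = 3.74 + log(0.007939/0.003843) = 3.74 + (+0.32) = 4.06.

4.06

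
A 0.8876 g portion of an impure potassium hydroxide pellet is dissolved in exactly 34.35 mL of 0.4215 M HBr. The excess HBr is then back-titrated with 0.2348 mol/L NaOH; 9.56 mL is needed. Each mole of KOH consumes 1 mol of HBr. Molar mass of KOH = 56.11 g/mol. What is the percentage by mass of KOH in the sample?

Total n(HBr) added = 0.4215 x 0.03435 = 0.01448 mol.
n(NaOH) used = 0.2348 x 0.009560 = 0.002245 mol, which equals the excess n(HBr).
So n(HBr) consumed by the sample = 0.01448 - 0.002245 = 0.01223 mol.
n(KOH) = 0.01223 / 1 = 0.01223 mol.
mass KOH = 0.01223 x 56.11 = 0.6864 g, so %KOH = 0.6864/0.8876 x 100 = 77.3%.

77.3%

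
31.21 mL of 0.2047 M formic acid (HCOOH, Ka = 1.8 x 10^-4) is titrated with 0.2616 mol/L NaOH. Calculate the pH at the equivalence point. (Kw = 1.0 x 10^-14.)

n(HCOOH) = 0.2047 x 0.03121 = 0.006389 mol; V(NaOH) at equivalence = 0.006389/0.2616 = 0.02442 L.
At equivalence all the acid is converted to HCOO-; total volume = 0.03121 + 0.02442 = 0.05563 L, so [HCOO-] = 0.006389/0.05563 = 0.1148 M.
Kb = Kw/Ka = 1.0e-14 / 1.8 x 10^-4 = 5.56e-11.
[OH^-] = sqrt(Kb x [HCOO-]) = sqrt(5.56e-11 x 0.1148) = 2.53e-6 M.
pOH = 5.60, so pH = 14.00 - 5.60 = 8.40.

8.40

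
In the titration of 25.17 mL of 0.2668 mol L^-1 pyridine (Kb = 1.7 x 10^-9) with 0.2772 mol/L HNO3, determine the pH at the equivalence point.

n(C5H5N) = 0.2668 x 0.02517 = 0.006715 mol; V(HNO3) at equivalence = 0.006715/0.2772 = 0.02423 L.
At equivalence the base is fully converted to C5H5NH+; total volume = 0.04940 L, so [C5H5NH+] = 0.006715/0.04940 = 0.1360 M.
Ka(C5H5NH+) = Kw/Kb = 1.0e-14 / 1.7 x 10^-9 = 5.88e-6.
[H^+] = sqrt(Ka x [C5H5NH+]) = sqrt(5.88e-6 x 0.1360) = 0.000894 M.
pH = -log(0.000894) = 3.05.

3.05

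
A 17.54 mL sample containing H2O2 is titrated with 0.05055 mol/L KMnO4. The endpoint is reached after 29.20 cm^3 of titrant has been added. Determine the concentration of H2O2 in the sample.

n(KMnO4) = 0.05055 x 0.02920 = 0.001476 mol.
From the balanced equation, 2 mol KMnO4 reacts with 5 mol H2O2, so n(H2O2) = 0.001476 x 5/2 = 0.003690 mol.
[H2O2] = 0.003690 / 0.01754 L = 0.210 M.

0.210 M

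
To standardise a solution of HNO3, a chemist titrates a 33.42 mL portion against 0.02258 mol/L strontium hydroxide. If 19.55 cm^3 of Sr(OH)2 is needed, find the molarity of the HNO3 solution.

0.0264 M

n(Sr(OH)2) delivered = 0.02258 x 0.01955 = 0.0004414 mol.
The reaction is 2 HNO3 + 1 Sr(OH)2, so n(HNO3) = 0.0004414 x 2/1 = 0.0008829 mol.
[HNO3] = 0.0008829 mol / 0.03342 L = 0.0264 M.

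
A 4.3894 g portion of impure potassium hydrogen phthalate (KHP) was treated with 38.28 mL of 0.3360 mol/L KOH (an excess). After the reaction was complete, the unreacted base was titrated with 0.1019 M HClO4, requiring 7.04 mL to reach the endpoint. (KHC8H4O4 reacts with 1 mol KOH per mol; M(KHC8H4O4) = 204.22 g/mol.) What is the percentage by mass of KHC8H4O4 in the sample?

56.5%

Total n(KOH) added = 0.3360 x 0.03828 = 0.01286 mol.
n(HClO4) used = 0.1019 x 0.007040 = 0.0007174 mol, which equals the excess n(KOH).
So n(KOH) consumed by the sample = 0.01286 - 0.0007174 = 0.01214 mol.
n(KHC8H4O4) = 0.01214 / 1 = 0.01214 mol.
mass KHC8H4O4 = 0.01214 x 204.22 = 2.480 g, so %KHC8H4O4 = 2.480/4.3894 x 100 = 56.5%.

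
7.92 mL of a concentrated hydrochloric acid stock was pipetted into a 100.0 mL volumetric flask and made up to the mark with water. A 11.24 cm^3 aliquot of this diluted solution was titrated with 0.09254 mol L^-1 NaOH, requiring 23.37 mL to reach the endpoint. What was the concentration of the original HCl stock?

n(NaOH) = 0.09254 x 0.02337 = 0.002163 mol.
n(HCl) in the aliquot = 0.002163 mol.
[diluted HCl] = 0.002163 / 0.01124 = 0.1924 M.
Dilution factor = 100.0/7.920 = 12.63, so [stock] = 0.1924 x 12.63 = 2.43 M.

2.43 M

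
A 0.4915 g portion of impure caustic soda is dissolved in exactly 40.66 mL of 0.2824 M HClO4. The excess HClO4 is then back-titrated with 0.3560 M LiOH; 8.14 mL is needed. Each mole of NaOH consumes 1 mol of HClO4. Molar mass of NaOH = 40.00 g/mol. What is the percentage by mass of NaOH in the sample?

Total n(HClO4) added = 0.2824 x 0.04066 = 0.01148 mol.
n(LiOH) used = 0.3560 x 0.008140 = 0.002898 mol, which equals the excess n(HClO4).
So n(HClO4) consumed by the sample = 0.01148 - 0.002898 = 0.008585 mol.
n(NaOH) = 0.008585 / 1 = 0.008585 mol.
mass NaOH = 0.008585 x 40.00 = 0.3434 g, so %NaOH = 0.3434/0.4915 x 100 = 69.9%.

69.9%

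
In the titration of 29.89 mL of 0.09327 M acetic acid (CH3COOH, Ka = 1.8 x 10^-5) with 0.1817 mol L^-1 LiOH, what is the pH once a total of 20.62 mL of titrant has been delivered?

12.28

n(acid) = 0.09327 x 0.02989 = 0.002788 mol; n(LiOH) added = 0.1817 x 0.02062 = 0.003747 mol.
Base is in excess by 0.003747 - 0.002788 = 0.0009588 mol in a total volume of 0.05051 L.
[OH^-] = 0.0009588/0.05051 = 0.01898 M, so pOH = 1.72 and pH = 14.00 - 1.72 = 12.28.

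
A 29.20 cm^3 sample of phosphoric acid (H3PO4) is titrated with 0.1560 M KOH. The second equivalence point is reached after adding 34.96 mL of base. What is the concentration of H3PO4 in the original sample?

0.0934 M

n(KOH) = 0.1560 x 0.03496 = 0.005454 mol.
At the second equivalence point, 2 mol OH^- react per mol H3PO4, so n(H3PO4) = 0.005454 / 2 = 0.002727 mol.
[H3PO4] = 0.002727 / 0.02920 L = 0.0934 M.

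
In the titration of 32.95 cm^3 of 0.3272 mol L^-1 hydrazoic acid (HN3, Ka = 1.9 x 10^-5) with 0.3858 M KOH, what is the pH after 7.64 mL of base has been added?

4.30

Initial n(HN3) = 0.3272 x 0.03295 = 0.01078 mol.
n(KOH) added = 0.3858 x 0.007640 = 0.002948 mol, converting that many moles of HN3 to N3-.
Remaining n(HN3) = 0.007834 mol; n(N3-) = 0.002948 mol.
By Henderson-Hasselbalch, pH = pKa + log([A^-]/[HA]) = 4.72 + log(0.002948/0.007834) = 4.72 + (-0.42) = 4.30.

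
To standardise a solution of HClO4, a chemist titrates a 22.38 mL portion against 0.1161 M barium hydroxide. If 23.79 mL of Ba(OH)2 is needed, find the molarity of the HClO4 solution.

n(Ba(OH)2) delivered = 0.1161 x 0.02379 = 0.002762 mol.
The reaction is 2 HClO4 + 1 Ba(OH)2, so n(HClO4) = 0.002762 x 2/1 = 0.005524 mol.
[HClO4] = 0.005524 mol / 0.02238 L = 0.247 M.

0.247 M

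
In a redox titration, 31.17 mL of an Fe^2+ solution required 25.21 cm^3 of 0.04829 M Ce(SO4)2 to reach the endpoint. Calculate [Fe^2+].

0.0391 M

n(Ce(SO4)2) = 0.04829 x 0.02521 = 0.001217 mol.
From the balanced equation, 1 mol Ce(SO4)2 reacts with 1 mol Fe^2+, so n(Fe^2+) = 0.001217 x 1/1 = 0.001217 mol.
[Fe^2+] = 0.001217 / 0.03117 L = 0.0391 M.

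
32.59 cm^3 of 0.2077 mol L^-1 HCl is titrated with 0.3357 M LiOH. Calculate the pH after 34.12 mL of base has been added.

n(acid) = 0.2077 x 0.03259 = 0.006769 mol; n(LiOH) added = 0.3357 x 0.03412 = 0.01145 mol.
Base is in excess by 0.01145 - 0.006769 = 0.004685 mol in a total volume of 0.06671 L.
[OH^-] = 0.004685/0.06671 = 0.07023 M, so pOH = 1.15 and pH = 14.00 - 1.15 = 12.85.

12.85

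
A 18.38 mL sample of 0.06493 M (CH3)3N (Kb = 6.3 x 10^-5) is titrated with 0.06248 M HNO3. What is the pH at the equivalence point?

5.65

n((CH3)3N) = 0.06493 x 0.01838 = 0.001193 mol; V(HNO3) at equivalence = 0.001193/0.06248 = 0.01910 L.
At equivalence the base is fully converted to (CH3)3NH+; total volume = 0.03748 L, so [(CH3)3NH+] = 0.001193/0.03748 = 0.03184 M.
Ka((CH3)3NH+) = Kw/Kb = 1.0e-14 / 6.3 x 10^-5 = 1.59e-10.
[H^+] = sqrt(Ka x [(CH3)3NH+]) = sqrt(1.59e-10 x 0.03184) = 2.25e-6 M.
pH = -log(2.25e-6) = 5.65.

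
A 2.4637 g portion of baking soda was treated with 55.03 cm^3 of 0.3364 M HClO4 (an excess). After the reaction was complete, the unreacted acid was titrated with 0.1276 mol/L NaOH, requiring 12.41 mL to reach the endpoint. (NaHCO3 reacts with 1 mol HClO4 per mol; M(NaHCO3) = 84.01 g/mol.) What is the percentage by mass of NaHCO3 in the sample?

Total n(HClO4) added = 0.3364 x 0.05503 = 0.01851 mol.
n(NaOH) used = 0.1276 x 0.01241 = 0.001584 mol, which equals the excess n(HClO4).
So n(HClO4) consumed by the sample = 0.01851 - 0.001584 = 0.01693 mol.
n(NaHCO3) = 0.01693 / 1 = 0.01693 mol.
mass NaHCO3 = 0.01693 x 84.01 = 1.422 g, so %NaHCO3 = 1.422/2.4637 x 100 = 57.7%.

57.7%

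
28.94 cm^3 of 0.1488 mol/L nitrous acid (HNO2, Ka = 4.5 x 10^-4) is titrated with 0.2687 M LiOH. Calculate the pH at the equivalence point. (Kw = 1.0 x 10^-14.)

8.16

n(HNO2) = 0.1488 x 0.02894 = 0.004306 mol; V(LiOH) at equivalence = 0.004306/0.2687 = 0.01603 L.
At equivalence all the acid is converted to NO2-; total volume = 0.02894 + 0.01603 = 0.04497 L, so [NO2-] = 0.004306/0.04497 = 0.09577 M.
Kb = Kw/Ka = 1.0e-14 / 4.5 x 10^-4 = 2.22e-11.
[OH^-] = sqrt(Kb x [NO2-]) = sqrt(2.22e-11 x 0.09577) = 1.46e-6 M.
pOH = 5.84, so pH = 14.00 - 5.84 = 8.16.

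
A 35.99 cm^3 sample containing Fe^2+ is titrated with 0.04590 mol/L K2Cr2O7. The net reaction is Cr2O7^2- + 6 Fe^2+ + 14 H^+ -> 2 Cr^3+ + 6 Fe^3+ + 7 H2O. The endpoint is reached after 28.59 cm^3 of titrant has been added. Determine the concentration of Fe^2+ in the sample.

n(K2Cr2O7) = 0.04590 x 0.02859 = 0.001312 mol.
From the balanced equation, 1 mol K2Cr2O7 reacts with 6 mol Fe^2+, so n(Fe^2+) = 0.001312 x 6/1 = 0.007874 mol.
[Fe^2+] = 0.007874 / 0.03599 L = 0.219 M.

0.219 M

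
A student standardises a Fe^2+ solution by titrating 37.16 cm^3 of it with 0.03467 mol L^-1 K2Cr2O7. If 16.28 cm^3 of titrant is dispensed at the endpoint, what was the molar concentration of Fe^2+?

0.0911 M

n(K2Cr2O7) = 0.03467 x 0.01628 = 0.0005644 mol.
From the balanced equation, 1 mol K2Cr2O7 reacts with 6 mol Fe^2+, so n(Fe^2+) = 0.0005644 x 6/1 = 0.003387 mol.
[Fe^2+] = 0.003387 / 0.03716 L = 0.0911 M.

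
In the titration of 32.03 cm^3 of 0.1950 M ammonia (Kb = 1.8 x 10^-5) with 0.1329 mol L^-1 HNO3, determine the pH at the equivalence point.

n(NH3) = 0.1950 x 0.03203 = 0.006246 mol; V(HNO3) at equivalence = 0.006246/0.1329 = 0.04700 L.
At equivalence the base is fully converted to NH4+; total volume = 0.07903 L, so [NH4+] = 0.006246/0.07903 = 0.07903 M.
Ka(NH4+) = Kw/Kb = 1.0e-14 / 1.8 x 10^-5 = 5.56e-10.
[H^+] = sqrt(Ka x [NH4+]) = sqrt(5.56e-10 x 0.07903) = 6.63e-6 M.
pH = -log(6.63e-6) = 5.18.

5.18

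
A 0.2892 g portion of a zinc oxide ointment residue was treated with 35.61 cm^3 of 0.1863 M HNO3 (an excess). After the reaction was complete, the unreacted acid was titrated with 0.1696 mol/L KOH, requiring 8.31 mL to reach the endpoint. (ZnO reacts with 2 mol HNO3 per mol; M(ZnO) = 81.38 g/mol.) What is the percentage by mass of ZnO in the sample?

73.5%

Total n(HNO3) added = 0.1863 x 0.03561 = 0.006634 mol.
n(KOH) used = 0.1696 x 0.008310 = 0.001409 mol, which equals the excess n(HNO3).
So n(HNO3) consumed by the sample = 0.006634 - 0.001409 = 0.005225 mol.
n(ZnO) = 0.005225 / 2 = 0.002612 mol.
mass ZnO = 0.002612 x 81.38 = 0.2126 g, so %ZnO = 0.2126/0.2892 x 100 = 73.5%.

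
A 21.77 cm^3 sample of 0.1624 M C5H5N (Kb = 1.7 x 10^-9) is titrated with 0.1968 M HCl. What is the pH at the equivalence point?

n(C5H5N) = 0.1624 x 0.02177 = 0.003535 mol; V(HCl) at equivalence = 0.003535/0.1968 = 0.01796 L.
At equivalence the base is fully converted to C5H5NH+; total volume = 0.03973 L, so [C5H5NH+] = 0.003535/0.03973 = 0.08898 M.
Ka(C5H5NH+) = Kw/Kb = 1.0e-14 / 1.7 x 10^-9 = 5.88e-6.
[H^+] = sqrt(Ka x [C5H5NH+]) = sqrt(5.88e-6 x 0.08898) = 0.000723 M.
pH = -log(0.000723) = 3.14.

3.14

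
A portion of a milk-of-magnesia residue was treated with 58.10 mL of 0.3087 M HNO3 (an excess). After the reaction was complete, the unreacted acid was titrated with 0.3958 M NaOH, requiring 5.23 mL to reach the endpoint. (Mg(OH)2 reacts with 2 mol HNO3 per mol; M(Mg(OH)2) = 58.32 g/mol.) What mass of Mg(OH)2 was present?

Total n(HNO3) added = 0.3087 x 0.05810 = 0.01794 mol.
n(NaOH) used = 0.3958 x 0.005230 = 0.002070 mol, which equals the excess n(HNO3).
So n(HNO3) consumed by the sample = 0.01794 - 0.002070 = 0.01587 mol.
n(Mg(OH)2) = 0.01587 / 2 = 0.007933 mol.
mass = 0.007933 mol x 58.32 g/mol = 0.463 g.

0.463 g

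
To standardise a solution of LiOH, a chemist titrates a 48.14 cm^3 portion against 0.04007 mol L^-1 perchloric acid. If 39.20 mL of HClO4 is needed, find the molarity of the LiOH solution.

n(HClO4) delivered = 0.04007 x 0.03920 = 0.001571 mol.
For a 1:1 reaction, n(LiOH) = 0.001571 mol.
[LiOH] = 0.001571 mol / 0.04814 L = 0.0326 M.

0.0326 M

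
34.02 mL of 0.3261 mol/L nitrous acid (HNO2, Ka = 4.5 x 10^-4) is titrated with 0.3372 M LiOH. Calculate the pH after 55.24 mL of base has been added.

12.93

n(acid) = 0.3261 x 0.03402 = 0.01109 mol; n(LiOH) added = 0.3372 x 0.05524 = 0.01863 mol.
Base is in excess by 0.01863 - 0.01109 = 0.007533 mol in a total volume of 0.08926 L.
[OH^-] = 0.007533/0.08926 = 0.08439 M, so pOH = 1.07 and pH = 14.00 - 1.07 = 12.93.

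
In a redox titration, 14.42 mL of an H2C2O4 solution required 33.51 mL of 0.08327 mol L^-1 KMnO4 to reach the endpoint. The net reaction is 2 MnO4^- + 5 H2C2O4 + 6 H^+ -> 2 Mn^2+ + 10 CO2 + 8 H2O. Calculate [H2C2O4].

0.484 M

n(KMnO4) = 0.08327 x 0.03351 = 0.002790 mol.
From the balanced equation, 2 mol KMnO4 reacts with 5 mol H2C2O4, so n(H2C2O4) = 0.002790 x 5/2 = 0.006976 mol.
[H2C2O4] = 0.006976 / 0.01442 L = 0.484 M.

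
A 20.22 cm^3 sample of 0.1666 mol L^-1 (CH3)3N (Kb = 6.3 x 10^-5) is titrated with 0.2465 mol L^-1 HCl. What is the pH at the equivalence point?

5.40

n((CH3)3N) = 0.1666 x 0.02022 = 0.003369 mol; V(HCl) at equivalence = 0.003369/0.2465 = 0.01367 L.
At equivalence the base is fully converted to (CH3)3NH+; total volume = 0.03389 L, so [(CH3)3NH+] = 0.003369/0.03389 = 0.09941 M.
Ka((CH3)3NH+) = Kw/Kb = 1.0e-14 / 6.3 x 10^-5 = 1.59e-10.
[H^+] = sqrt(Ka x [(CH3)3NH+]) = sqrt(1.59e-10 x 0.09941) = 3.97e-6 M.
pH = -log(3.97e-6) = 5.40.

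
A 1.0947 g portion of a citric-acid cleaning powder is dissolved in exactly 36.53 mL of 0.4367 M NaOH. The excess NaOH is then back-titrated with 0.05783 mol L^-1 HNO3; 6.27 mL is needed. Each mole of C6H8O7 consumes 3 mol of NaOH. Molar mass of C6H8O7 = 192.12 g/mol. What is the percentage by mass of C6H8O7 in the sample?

91.2%

Total n(NaOH) added = 0.4367 x 0.03653 = 0.01595 mol.
n(HNO3) used = 0.05783 x 0.006270 = 0.0003626 mol, which equals the excess n(NaOH).
So n(NaOH) consumed by the sample = 0.01595 - 0.0003626 = 0.01559 mol.
n(C6H8O7) = 0.01559 / 3 = 0.005197 mol.
mass C6H8O7 = 0.005197 x 192.12 = 0.9984 g, so %C6H8O7 = 0.9984/1.0947 x 100 = 91.2%.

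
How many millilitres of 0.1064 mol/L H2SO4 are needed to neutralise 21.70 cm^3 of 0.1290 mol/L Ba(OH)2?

n(Ba(OH)2) = 0.1290 mol/L x 0.02170 L = 0.002799 mol.
At equivalence n(H2SO4) = n(Ba(OH)2) = 0.002799 mol.
V(H2SO4) = 0.002799 / 0.1064 = 0.02631 L = 26.3 mL.

26.3 mL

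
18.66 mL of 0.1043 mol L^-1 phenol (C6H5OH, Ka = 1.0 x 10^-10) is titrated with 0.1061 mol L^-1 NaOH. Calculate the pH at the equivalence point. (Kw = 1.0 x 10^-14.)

n(C6H5OH) = 0.1043 x 0.01866 = 0.001946 mol; V(NaOH) at equivalence = 0.001946/0.1061 = 0.01834 L.
At equivalence all the acid is converted to C6H5O-; total volume = 0.01866 + 0.01834 = 0.03700 L, so [C6H5O-] = 0.001946/0.03700 = 0.05260 M.
Kb = Kw/Ka = 1.0e-14 / 1.0 x 10^-10 = 0.000100.
[OH^-] = sqrt(Kb x [C6H5O-]) = sqrt(0.000100 x 0.05260) = 0.00229 M.
pOH = 2.64, so pH = 14.00 - 2.64 = 11.36.

11.36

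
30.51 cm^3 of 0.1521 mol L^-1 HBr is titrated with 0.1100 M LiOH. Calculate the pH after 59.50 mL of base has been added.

n(acid) = 0.1521 x 0.03051 = 0.004641 mol; n(LiOH) added = 0.1100 x 0.05950 = 0.006545 mol.
Base is in excess by 0.006545 - 0.004641 = 0.001904 mol in a total volume of 0.09001 L.
[OH^-] = 0.001904/0.09001 = 0.02116 M, so pOH = 1.67 and pH = 14.00 - 1.67 = 12.33.

12.33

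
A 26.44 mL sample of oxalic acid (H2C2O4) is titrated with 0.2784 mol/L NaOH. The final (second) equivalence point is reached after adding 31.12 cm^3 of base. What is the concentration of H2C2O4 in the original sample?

n(NaOH) = 0.2784 x 0.03112 = 0.008664 mol.
At the final (second) equivalence point, 2 mol OH^- react per mol H2C2O4, so n(H2C2O4) = 0.008664 / 2 = 0.004332 mol.
[H2C2O4] = 0.004332 / 0.02644 L = 0.164 M.

0.164 M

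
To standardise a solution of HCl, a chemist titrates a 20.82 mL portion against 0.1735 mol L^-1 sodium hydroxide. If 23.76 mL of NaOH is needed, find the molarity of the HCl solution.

0.198 M

n(NaOH) delivered = 0.1735 x 0.02376 = 0.004122 mol.
For a 1:1 reaction, n(HCl) = 0.004122 mol.
[HCl] = 0.004122 mol / 0.02082 L = 0.198 M.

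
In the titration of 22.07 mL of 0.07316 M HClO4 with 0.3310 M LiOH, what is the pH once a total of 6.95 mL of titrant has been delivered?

12.37

n(acid) = 0.07316 x 0.02207 = 0.001615 mol; n(LiOH) added = 0.3310 x 0.006950 = 0.002300 mol.
Base is in excess by 0.002300 - 0.001615 = 0.0006858 mol in a total volume of 0.02902 L.
[OH^-] = 0.0006858/0.02902 = 0.02363 M, so pOH = 1.63 and pH = 14.00 - 1.63 = 12.37.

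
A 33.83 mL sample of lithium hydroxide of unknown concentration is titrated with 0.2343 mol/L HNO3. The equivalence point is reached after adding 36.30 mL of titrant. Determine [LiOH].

0.251 M

n(HNO3) delivered = 0.2343 x 0.03630 = 0.008505 mol.
For a 1:1 reaction, n(LiOH) = 0.008505 mol.
[LiOH] = 0.008505 mol / 0.03383 L = 0.251 M.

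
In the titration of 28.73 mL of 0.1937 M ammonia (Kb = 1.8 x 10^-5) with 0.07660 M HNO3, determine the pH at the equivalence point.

n(NH3) = 0.1937 x 0.02873 = 0.005565 mol; V(HNO3) at equivalence = 0.005565/0.07660 = 0.07265 L.
At equivalence the base is fully converted to NH4+; total volume = 0.1014 L, so [NH4+] = 0.005565/0.1014 = 0.05489 M.
Ka(NH4+) = Kw/Kb = 1.0e-14 / 1.8 x 10^-5 = 5.56e-10.
[H^+] = sqrt(Ka x [NH4+]) = sqrt(5.56e-10 x 0.05489) = 5.52e-6 M.
pH = -log(5.52e-6) = 5.26.

5.26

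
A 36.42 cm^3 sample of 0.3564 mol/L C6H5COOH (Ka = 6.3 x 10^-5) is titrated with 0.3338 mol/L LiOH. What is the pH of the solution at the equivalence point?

8.72

n(C6H5COOH) = 0.3564 x 0.03642 = 0.01298 mol; V(LiOH) at equivalence = 0.01298/0.3338 = 0.03889 L.
At equivalence all the acid is converted to C6H5COO-; total volume = 0.03642 + 0.03889 = 0.07531 L, so [C6H5COO-] = 0.01298/0.07531 = 0.1724 M.
Kb = Kw/Ka = 1.0e-14 / 6.3 x 10^-5 = 1.59e-10.
[OH^-] = sqrt(Kb x [C6H5COO-]) = sqrt(1.59e-10 x 0.1724) = 5.23e-6 M.
pOH = 5.28, so pH = 14.00 - 5.28 = 8.72.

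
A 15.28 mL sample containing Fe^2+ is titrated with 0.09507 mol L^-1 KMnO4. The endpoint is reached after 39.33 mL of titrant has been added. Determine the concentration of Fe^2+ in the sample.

1.22 M

n(KMnO4) = 0.09507 x 0.03933 = 0.003739 mol.
From the balanced equation, 1 mol KMnO4 reacts with 5 mol Fe^2+, so n(Fe^2+) = 0.003739 x 5/1 = 0.01870 mol.
[Fe^2+] = 0.01870 / 0.01528 L = 1.22 M.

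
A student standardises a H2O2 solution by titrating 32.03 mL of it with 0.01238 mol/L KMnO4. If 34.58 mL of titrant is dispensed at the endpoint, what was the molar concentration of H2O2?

n(KMnO4) = 0.01238 x 0.03458 = 0.0004281 mol.
From the balanced equation, 2 mol KMnO4 reacts with 5 mol H2O2, so n(H2O2) = 0.0004281 x 5/2 = 0.001070 mol.
[H2O2] = 0.001070 / 0.03203 L = 0.0334 M.

0.0334 M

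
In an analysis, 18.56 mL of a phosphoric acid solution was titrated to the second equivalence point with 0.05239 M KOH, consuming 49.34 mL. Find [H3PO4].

n(KOH) = 0.05239 x 0.04934 = 0.002585 mol.
At the second equivalence point, 2 mol OH^- react per mol H3PO4, so n(H3PO4) = 0.002585 / 2 = 0.001292 mol.
[H3PO4] = 0.001292 / 0.01856 L = 0.0696 M.

0.0696 M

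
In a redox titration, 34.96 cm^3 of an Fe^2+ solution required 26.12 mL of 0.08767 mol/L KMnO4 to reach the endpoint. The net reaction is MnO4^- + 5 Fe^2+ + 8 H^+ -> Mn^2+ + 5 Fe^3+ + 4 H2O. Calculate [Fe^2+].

0.328 M

n(KMnO4) = 0.08767 x 0.02612 = 0.002290 mol.
From the balanced equation, 1 mol KMnO4 reacts with 5 mol Fe^2+, so n(Fe^2+) = 0.002290 x 5/1 = 0.01145 mol.
[Fe^2+] = 0.01145 / 0.03496 L = 0.328 M.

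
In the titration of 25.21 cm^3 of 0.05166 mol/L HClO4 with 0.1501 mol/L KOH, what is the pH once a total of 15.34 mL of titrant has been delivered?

n(acid) = 0.05166 x 0.02521 = 0.001302 mol; n(KOH) added = 0.1501 x 0.01534 = 0.002303 mol.
Base is in excess by 0.002303 - 0.001302 = 0.001000 mol in a total volume of 0.04055 L.
[OH^-] = 0.001000/0.04055 = 0.02467 M, so pOH = 1.61 and pH = 14.00 - 1.61 = 12.39.

12.39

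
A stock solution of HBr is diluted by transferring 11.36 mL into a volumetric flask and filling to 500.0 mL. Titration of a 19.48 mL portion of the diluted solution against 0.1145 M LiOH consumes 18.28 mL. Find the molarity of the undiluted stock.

4.73 M

n(LiOH) = 0.1145 x 0.01828 = 0.002093 mol.
n(HBr) in the aliquot = 0.002093 mol.
[diluted HBr] = 0.002093 / 0.01948 = 0.1074 M.
Dilution factor = 500.0/11.36 = 44.01, so [stock] = 0.1074 x 44.01 = 4.73 M.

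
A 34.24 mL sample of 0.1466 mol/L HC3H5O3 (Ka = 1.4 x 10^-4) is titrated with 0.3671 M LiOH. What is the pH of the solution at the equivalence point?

8.44

n(HC3H5O3) = 0.1466 x 0.03424 = 0.005020 mol; V(LiOH) at equivalence = 0.005020/0.3671 = 0.01367 L.
At equivalence all the acid is converted to C3H5O3-; total volume = 0.03424 + 0.01367 = 0.04791 L, so [C3H5O3-] = 0.005020/0.04791 = 0.1048 M.
Kb = Kw/Ka = 1.0e-14 / 1.4 x 10^-4 = 7.14e-11.
[OH^-] = sqrt(Kb x [C3H5O3-]) = sqrt(7.14e-11 x 0.1048) = 2.74e-6 M.
pOH = 5.56, so pH = 14.00 - 5.56 = 8.44.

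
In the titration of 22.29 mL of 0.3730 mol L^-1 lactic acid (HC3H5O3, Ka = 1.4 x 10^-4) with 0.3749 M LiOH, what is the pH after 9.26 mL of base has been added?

3.71

Initial n(HC3H5O3) = 0.3730 x 0.02229 = 0.008314 mol.
n(LiOH) added = 0.3749 x 0.009260 = 0.003472 mol, converting that many moles of HC3H5O3 to C3H5O3-.
Remaining n(HC3H5O3) = 0.004843 mol; n(C3H5O3-) = 0.003472 mol.
By Henderson-Hasselbalch, pH = pKa + log([A^-]/[HA]) = 3.85 + log(0.003472/0.004843) = 3.85 + (-0.14) = 3.71.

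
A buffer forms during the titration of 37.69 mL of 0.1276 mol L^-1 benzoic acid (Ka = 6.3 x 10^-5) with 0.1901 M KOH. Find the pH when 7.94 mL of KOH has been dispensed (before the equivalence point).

3.86

Initial n(C6H5COOH) = 0.1276 x 0.03769 = 0.004809 mol.
n(KOH) added = 0.1901 x 0.007940 = 0.001509 mol, converting that many moles of C6H5COOH to C6H5COO-.
Remaining n(C6H5COOH) = 0.003300 mol; n(C6H5COO-) = 0.001509 mol.
By Henderson-Hasselbalch, pH = pKa + log([A^-]/[HA]) = 4.20 + log(0.001509/0.003300) = 4.20 + (-0.34) = 3.86.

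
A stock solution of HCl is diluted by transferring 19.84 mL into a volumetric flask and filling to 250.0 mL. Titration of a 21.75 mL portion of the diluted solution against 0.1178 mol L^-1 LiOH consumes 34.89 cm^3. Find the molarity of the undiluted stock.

2.38 M

n(LiOH) = 0.1178 x 0.03489 = 0.004110 mol.
n(HCl) in the aliquot = 0.004110 mol.
[diluted HCl] = 0.004110 / 0.02175 = 0.1890 M.
Dilution factor = 250.0/19.84 = 12.60, so [stock] = 0.1890 x 12.60 = 2.38 M.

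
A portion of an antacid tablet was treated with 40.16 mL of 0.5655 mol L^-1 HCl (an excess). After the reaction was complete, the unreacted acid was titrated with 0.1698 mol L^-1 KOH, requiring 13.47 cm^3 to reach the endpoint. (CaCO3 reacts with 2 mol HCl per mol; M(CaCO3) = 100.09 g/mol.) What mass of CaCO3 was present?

Total n(HCl) added = 0.5655 x 0.04016 = 0.02271 mol.
n(KOH) used = 0.1698 x 0.01347 = 0.002287 mol, which equals the excess n(HCl).
So n(HCl) consumed by the sample = 0.02271 - 0.002287 = 0.02042 mol.
n(CaCO3) = 0.02042 / 2 = 0.01021 mol.
mass = 0.01021 mol x 100.09 g/mol = 1.02 g.

1.02 g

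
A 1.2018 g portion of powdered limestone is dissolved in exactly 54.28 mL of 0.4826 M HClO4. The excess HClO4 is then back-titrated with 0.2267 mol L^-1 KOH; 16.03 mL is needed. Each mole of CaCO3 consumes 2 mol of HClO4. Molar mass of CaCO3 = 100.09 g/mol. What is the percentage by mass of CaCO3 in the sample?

Total n(HClO4) added = 0.4826 x 0.05428 = 0.02620 mol.
n(KOH) used = 0.2267 x 0.01603 = 0.003634 mol, which equals the excess n(HClO4).
So n(HClO4) consumed by the sample = 0.02620 - 0.003634 = 0.02256 mol.
n(CaCO3) = 0.02256 / 2 = 0.01128 mol.
mass CaCO3 = 0.01128 x 100.09 = 1.129 g, so %CaCO3 = 1.129/1.2018 x 100 = 94.0%.

94.0%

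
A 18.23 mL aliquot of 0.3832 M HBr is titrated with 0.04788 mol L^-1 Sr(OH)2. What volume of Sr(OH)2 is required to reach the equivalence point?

73.0 mL

n(HBr) = 0.3832 mol/L x 0.01823 L = 0.006986 mol.
The neutralisation is 2 HBr : 1 Sr(OH)2, so n(Sr(OH)2) = 0.006986 x 1/2 = 0.003493 mol.
V(Sr(OH)2) = 0.003493 / 0.04788 = 0.07295 L = 73.0 mL.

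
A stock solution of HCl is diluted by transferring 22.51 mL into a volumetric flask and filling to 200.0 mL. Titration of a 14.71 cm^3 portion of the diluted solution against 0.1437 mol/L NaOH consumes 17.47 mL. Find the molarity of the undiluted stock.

1.52 M

n(NaOH) = 0.1437 x 0.01747 = 0.002510 mol.
n(HCl) in the aliquot = 0.002510 mol.
[diluted HCl] = 0.002510 / 0.01471 = 0.1707 M.
Dilution factor = 200.0/22.51 = 8.885, so [stock] = 0.1707 x 8.885 = 1.52 M.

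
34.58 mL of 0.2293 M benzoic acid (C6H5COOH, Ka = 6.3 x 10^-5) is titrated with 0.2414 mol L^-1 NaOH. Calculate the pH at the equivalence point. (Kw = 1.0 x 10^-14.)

8.64

n(C6H5COOH) = 0.2293 x 0.03458 = 0.007929 mol; V(NaOH) at equivalence = 0.007929/0.2414 = 0.03285 L.
At equivalence all the acid is converted to C6H5COO-; total volume = 0.03458 + 0.03285 = 0.06743 L, so [C6H5COO-] = 0.007929/0.06743 = 0.1176 M.
Kb = Kw/Ka = 1.0e-14 / 6.3 x 10^-5 = 1.59e-10.
[OH^-] = sqrt(Kb x [C6H5COO-]) = sqrt(1.59e-10 x 0.1176) = 4.32e-6 M.
pOH = 5.36, so pH = 14.00 - 5.36 = 8.64.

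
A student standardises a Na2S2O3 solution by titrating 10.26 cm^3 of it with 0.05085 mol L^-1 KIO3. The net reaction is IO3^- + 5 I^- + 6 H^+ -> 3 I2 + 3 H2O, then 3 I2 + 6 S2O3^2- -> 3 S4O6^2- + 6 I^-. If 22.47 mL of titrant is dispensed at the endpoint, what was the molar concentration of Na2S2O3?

0.668 M

n(KIO3) = 0.05085 x 0.02247 = 0.001143 mol.
From the balanced equation, 1 mol KIO3 reacts with 6 mol Na2S2O3, so n(Na2S2O3) = 0.001143 x 6/1 = 0.006856 mol.
[Na2S2O3] = 0.006856 / 0.01026 L = 0.668 M.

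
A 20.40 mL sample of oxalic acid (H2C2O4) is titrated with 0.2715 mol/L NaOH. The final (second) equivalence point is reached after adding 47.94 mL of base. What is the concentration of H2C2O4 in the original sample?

n(NaOH) = 0.2715 x 0.04794 = 0.01302 mol.
At the final (second) equivalence point, 2 mol OH^- react per mol H2C2O4, so n(H2C2O4) = 0.01302 / 2 = 0.006508 mol.
[H2C2O4] = 0.006508 / 0.02040 L = 0.319 M.

0.319 M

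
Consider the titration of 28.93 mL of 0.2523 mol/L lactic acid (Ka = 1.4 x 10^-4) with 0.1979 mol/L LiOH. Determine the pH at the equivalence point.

8.45

n(HC3H5O3) = 0.2523 x 0.02893 = 0.007299 mol; V(LiOH) at equivalence = 0.007299/0.1979 = 0.03688 L.
At equivalence all the acid is converted to C3H5O3-; total volume = 0.02893 + 0.03688 = 0.06581 L, so [C3H5O3-] = 0.007299/0.06581 = 0.1109 M.
Kb = Kw/Ka = 1.0e-14 / 1.4 x 10^-4 = 7.14e-11.
[OH^-] = sqrt(Kb x [C3H5O3-]) = sqrt(7.14e-11 x 0.1109) = 2.81e-6 M.
pOH = 5.55, so pH = 14.00 - 5.55 = 8.45.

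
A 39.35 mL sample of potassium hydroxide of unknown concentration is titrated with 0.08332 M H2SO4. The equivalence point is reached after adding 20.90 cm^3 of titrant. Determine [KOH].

0.0885 M

n(H2SO4) delivered = 0.08332 x 0.02090 = 0.001741 mol.
The reaction is 2 KOH + 1 H2SO4, so n(KOH) = 0.001741 x 2/1 = 0.003483 mol.
[KOH] = 0.003483 mol / 0.03935 L = 0.0885 M.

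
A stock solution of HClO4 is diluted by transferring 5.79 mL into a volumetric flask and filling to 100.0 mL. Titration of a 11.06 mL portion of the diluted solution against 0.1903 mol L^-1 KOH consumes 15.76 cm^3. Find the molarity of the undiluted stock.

4.68 M

n(KOH) = 0.1903 x 0.01576 = 0.002999 mol.
n(HClO4) in the aliquot = 0.002999 mol.
[diluted HClO4] = 0.002999 / 0.01106 = 0.2712 M.
Dilution factor = 100.0/5.790 = 17.27, so [stock] = 0.2712 x 17.27 = 4.68 M.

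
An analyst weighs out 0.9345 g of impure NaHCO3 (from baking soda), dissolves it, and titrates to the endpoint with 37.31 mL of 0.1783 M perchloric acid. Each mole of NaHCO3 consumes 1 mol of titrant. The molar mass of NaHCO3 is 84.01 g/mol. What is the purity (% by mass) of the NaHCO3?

n(HClO4) = 0.1783 x 0.03731 = 0.006652 mol.
n(NaHCO3) = 0.006652 / 1 = 0.006652 mol.
mass of NaHCO3 = 0.006652 x 84.01 = 0.5589 g.
% purity = 0.5589 / 0.9345 x 100 = 59.8%.

59.8%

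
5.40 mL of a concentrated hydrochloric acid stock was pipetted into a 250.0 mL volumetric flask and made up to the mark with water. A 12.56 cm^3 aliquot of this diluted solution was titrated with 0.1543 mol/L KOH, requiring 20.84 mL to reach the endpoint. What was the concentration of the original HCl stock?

n(KOH) = 0.1543 x 0.02084 = 0.003216 mol.
n(HCl) in the aliquot = 0.003216 mol.
[diluted HCl] = 0.003216 / 0.01256 = 0.2560 M.
Dilution factor = 250.0/5.400 = 46.30, so [stock] = 0.2560 x 46.30 = 11.9 M.

11.9 M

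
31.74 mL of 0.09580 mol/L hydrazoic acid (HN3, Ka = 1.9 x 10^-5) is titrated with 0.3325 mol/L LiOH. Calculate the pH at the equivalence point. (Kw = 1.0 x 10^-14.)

8.80

n(HN3) = 0.09580 x 0.03174 = 0.003041 mol; V(LiOH) at equivalence = 0.003041/0.3325 = 0.009145 L.
At equivalence all the acid is converted to N3-; total volume = 0.03174 + 0.009145 = 0.04088 L, so [N3-] = 0.003041/0.04088 = 0.07437 M.
Kb = Kw/Ka = 1.0e-14 / 1.9 x 10^-5 = 5.26e-10.
[OH^-] = sqrt(Kb x [N3-]) = sqrt(5.26e-10 x 0.07437) = 6.26e-6 M.
pOH = 5.20, so pH = 14.00 - 5.20 = 8.80.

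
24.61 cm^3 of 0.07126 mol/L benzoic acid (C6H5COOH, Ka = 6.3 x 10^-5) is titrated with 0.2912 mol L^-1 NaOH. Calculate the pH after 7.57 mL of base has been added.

12.15

n(acid) = 0.07126 x 0.02461 = 0.001754 mol; n(NaOH) added = 0.2912 x 0.007570 = 0.002204 mol.
Base is in excess by 0.002204 - 0.001754 = 0.0004507 mol in a total volume of 0.03218 L.
[OH^-] = 0.0004507/0.03218 = 0.01400 M, so pOH = 1.85 and pH = 14.00 - 1.85 = 12.15.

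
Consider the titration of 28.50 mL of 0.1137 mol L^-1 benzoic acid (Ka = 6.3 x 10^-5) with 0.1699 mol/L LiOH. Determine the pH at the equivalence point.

8.52

n(C6H5COOH) = 0.1137 x 0.02850 = 0.003240 mol; V(LiOH) at equivalence = 0.003240/0.1699 = 0.01907 L.
At equivalence all the acid is converted to C6H5COO-; total volume = 0.02850 + 0.01907 = 0.04757 L, so [C6H5COO-] = 0.003240/0.04757 = 0.06812 M.
Kb = Kw/Ka = 1.0e-14 / 6.3 x 10^-5 = 1.59e-10.
[OH^-] = sqrt(Kb x [C6H5COO-]) = sqrt(1.59e-10 x 0.06812) = 3.29e-6 M.
pOH = 5.48, so pH = 14.00 - 5.48 = 8.52.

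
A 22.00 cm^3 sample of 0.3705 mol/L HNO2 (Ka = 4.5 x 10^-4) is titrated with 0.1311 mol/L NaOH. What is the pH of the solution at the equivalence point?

n(HNO2) = 0.3705 x 0.02200 = 0.008151 mol; V(NaOH) at equivalence = 0.008151/0.1311 = 0.06217 L.
At equivalence all the acid is converted to NO2-; total volume = 0.02200 + 0.06217 = 0.08417 L, so [NO2-] = 0.008151/0.08417 = 0.09684 M.
Kb = Kw/Ka = 1.0e-14 / 4.5 x 10^-4 = 2.22e-11.
[OH^-] = sqrt(Kb x [NO2-]) = sqrt(2.22e-11 x 0.09684) = 1.47e-6 M.
pOH = 5.83, so pH = 14.00 - 5.83 = 8.17.

8.17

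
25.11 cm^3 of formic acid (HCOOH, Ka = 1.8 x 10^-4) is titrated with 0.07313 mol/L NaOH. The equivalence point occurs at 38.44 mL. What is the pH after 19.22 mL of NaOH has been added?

3.74

19.22 mL is exactly half the equivalence volume (38.44/2), i.e. the half-equivalence point.
There, n(HA) = n(A^-), so pH = pKa = -log(1.8 x 10^-4) = 3.74.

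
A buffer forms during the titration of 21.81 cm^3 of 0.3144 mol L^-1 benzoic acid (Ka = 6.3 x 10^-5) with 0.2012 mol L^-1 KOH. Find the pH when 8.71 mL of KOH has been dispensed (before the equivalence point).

Initial n(C6H5COOH) = 0.3144 x 0.02181 = 0.006857 mol.
n(KOH) added = 0.2012 x 0.008710 = 0.001752 mol, converting that many moles of C6H5COOH to C6H5COO-.
Remaining n(C6H5COOH) = 0.005105 mol; n(C6H5COO-) = 0.001752 mol.
By Henderson-Hasselbalch, pH = pKa + log([A^-]/[HA]) = 4.20 + log(0.001752/0.005105) = 4.20 + (-0.46) = 3.74.

3.74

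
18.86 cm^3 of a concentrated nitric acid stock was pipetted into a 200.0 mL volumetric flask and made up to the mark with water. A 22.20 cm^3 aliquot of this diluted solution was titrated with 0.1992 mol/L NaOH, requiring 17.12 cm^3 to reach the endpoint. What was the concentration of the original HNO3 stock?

n(NaOH) = 0.1992 x 0.01712 = 0.003410 mol.
n(HNO3) in the aliquot = 0.003410 mol.
[diluted HNO3] = 0.003410 / 0.02220 = 0.1536 M.
Dilution factor = 200.0/18.86 = 10.60, so [stock] = 0.1536 x 10.60 = 1.63 M.

1.63 M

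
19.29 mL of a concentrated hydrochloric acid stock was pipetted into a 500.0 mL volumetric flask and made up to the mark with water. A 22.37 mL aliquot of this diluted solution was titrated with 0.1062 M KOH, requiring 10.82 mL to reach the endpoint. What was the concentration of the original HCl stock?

1.33 M

n(KOH) = 0.1062 x 0.01082 = 0.001149 mol.
n(HCl) in the aliquot = 0.001149 mol.
[diluted HCl] = 0.001149 / 0.02237 = 0.05137 M.
Dilution factor = 500.0/19.29 = 25.92, so [stock] = 0.05137 x 25.92 = 1.33 M.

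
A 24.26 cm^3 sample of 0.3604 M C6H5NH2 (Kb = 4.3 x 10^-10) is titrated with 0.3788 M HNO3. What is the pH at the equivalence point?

2.68

n(C6H5NH2) = 0.3604 x 0.02426 = 0.008743 mol; V(HNO3) at equivalence = 0.008743/0.3788 = 0.02308 L.
At equivalence the base is fully converted to C6H5NH3+; total volume = 0.04734 L, so [C6H5NH3+] = 0.008743/0.04734 = 0.1847 M.
Ka(C6H5NH3+) = Kw/Kb = 1.0e-14 / 4.3 x 10^-10 = 2.33e-5.
[H^+] = sqrt(Ka x [C6H5NH3+]) = sqrt(2.33e-5 x 0.1847) = 0.00207 M.
pH = -log(0.00207) = 2.68.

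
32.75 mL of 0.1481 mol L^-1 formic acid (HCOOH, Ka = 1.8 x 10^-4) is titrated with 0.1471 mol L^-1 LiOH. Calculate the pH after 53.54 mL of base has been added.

12.54

n(acid) = 0.1481 x 0.03275 = 0.004850 mol; n(LiOH) added = 0.1471 x 0.05354 = 0.007876 mol.
Base is in excess by 0.007876 - 0.004850 = 0.003025 mol in a total volume of 0.08629 L.
[OH^-] = 0.003025/0.08629 = 0.03506 M, so pOH = 1.46 and pH = 14.00 - 1.46 = 12.54.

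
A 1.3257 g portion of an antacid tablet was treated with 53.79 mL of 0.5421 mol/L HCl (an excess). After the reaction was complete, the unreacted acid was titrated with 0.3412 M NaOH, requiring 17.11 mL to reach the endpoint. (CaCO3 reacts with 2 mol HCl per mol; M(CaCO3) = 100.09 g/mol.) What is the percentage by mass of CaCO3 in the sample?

88.0%

Total n(HCl) added = 0.5421 x 0.05379 = 0.02916 mol.
n(NaOH) used = 0.3412 x 0.01711 = 0.005838 mol, which equals the excess n(HCl).
So n(HCl) consumed by the sample = 0.02916 - 0.005838 = 0.02332 mol.
n(CaCO3) = 0.02332 / 2 = 0.01166 mol.
mass CaCO3 = 0.01166 x 100.09 = 1.167 g, so %CaCO3 = 1.167/1.3257 x 100 = 88.0%.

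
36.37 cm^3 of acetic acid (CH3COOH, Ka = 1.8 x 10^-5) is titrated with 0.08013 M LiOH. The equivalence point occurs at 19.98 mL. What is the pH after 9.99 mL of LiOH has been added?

9.99 mL is exactly half the equivalence volume (19.98/2), i.e. the half-equivalence point.
There, n(HA) = n(A^-), so pH = pKa = -log(1.8 x 10^-5) = 4.74.

4.74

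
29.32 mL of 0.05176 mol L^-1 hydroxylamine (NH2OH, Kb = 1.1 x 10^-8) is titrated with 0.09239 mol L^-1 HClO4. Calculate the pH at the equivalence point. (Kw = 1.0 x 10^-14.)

3.76

n(NH2OH) = 0.05176 x 0.02932 = 0.001518 mol; V(HClO4) at equivalence = 0.001518/0.09239 = 0.01643 L.
At equivalence the base is fully converted to NH3OH+; total volume = 0.04575 L, so [NH3OH+] = 0.001518/0.04575 = 0.03317 M.
Ka(NH3OH+) = Kw/Kb = 1.0e-14 / 1.1 x 10^-8 = 9.09e-7.
[H^+] = sqrt(Ka x [NH3OH+]) = sqrt(9.09e-7 x 0.03317) = 0.000174 M.
pH = -log(0.000174) = 3.76.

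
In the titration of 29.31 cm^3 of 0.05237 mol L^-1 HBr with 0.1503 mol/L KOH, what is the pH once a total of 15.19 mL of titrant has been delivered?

n(acid) = 0.05237 x 0.02931 = 0.001535 mol; n(KOH) added = 0.1503 x 0.01519 = 0.002283 mol.
Base is in excess by 0.002283 - 0.001535 = 0.0007481 mol in a total volume of 0.04450 L.
[OH^-] = 0.0007481/0.04450 = 0.01681 M, so pOH = 1.77 and pH = 14.00 - 1.77 = 12.23.

12.23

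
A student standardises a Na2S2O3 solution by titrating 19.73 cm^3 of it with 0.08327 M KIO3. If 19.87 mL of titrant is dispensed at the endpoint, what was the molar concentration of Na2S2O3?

n(KIO3) = 0.08327 x 0.01987 = 0.001655 mol.
From the balanced equation, 1 mol KIO3 reacts with 6 mol Na2S2O3, so n(Na2S2O3) = 0.001655 x 6/1 = 0.009927 mol.
[Na2S2O3] = 0.009927 / 0.01973 L = 0.503 M.

0.503 M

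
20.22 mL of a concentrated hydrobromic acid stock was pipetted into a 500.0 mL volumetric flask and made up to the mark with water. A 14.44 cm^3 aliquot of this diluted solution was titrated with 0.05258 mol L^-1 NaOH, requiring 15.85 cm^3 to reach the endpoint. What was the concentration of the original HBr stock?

1.43 M

n(NaOH) = 0.05258 x 0.01585 = 0.0008334 mol.
n(HBr) in the aliquot = 0.0008334 mol.
[diluted HBr] = 0.0008334 / 0.01444 = 0.05771 M.
Dilution factor = 500.0/20.22 = 24.73, so [stock] = 0.05771 x 24.73 = 1.43 M.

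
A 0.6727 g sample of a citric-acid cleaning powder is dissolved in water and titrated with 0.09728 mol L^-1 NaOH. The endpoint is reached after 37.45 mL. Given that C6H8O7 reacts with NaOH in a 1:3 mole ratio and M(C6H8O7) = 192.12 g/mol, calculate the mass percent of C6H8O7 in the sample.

34.7%

n(NaOH) = 0.09728 x 0.03745 = 0.003643 mol.
n(C6H8O7) = 0.003643 / 3 = 0.001214 mol.
mass of C6H8O7 = 0.001214 x 192.12 = 0.2333 g.
% purity = 0.2333 / 0.6727 x 100 = 34.7%.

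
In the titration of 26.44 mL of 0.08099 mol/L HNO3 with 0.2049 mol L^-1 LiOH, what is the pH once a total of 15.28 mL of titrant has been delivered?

n(acid) = 0.08099 x 0.02644 = 0.002141 mol; n(LiOH) added = 0.2049 x 0.01528 = 0.003131 mol.
Base is in excess by 0.003131 - 0.002141 = 0.0009895 mol in a total volume of 0.04172 L.
[OH^-] = 0.0009895/0.04172 = 0.02372 M, so pOH = 1.62 and pH = 14.00 - 1.62 = 12.38.

12.38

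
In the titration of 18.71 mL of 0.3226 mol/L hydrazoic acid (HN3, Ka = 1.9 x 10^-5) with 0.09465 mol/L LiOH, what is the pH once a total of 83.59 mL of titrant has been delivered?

n(acid) = 0.3226 x 0.01871 = 0.006036 mol; n(LiOH) added = 0.09465 x 0.08359 = 0.007912 mol.
Base is in excess by 0.007912 - 0.006036 = 0.001876 mol in a total volume of 0.1023 L.
[OH^-] = 0.001876/0.1023 = 0.01834 M, so pOH = 1.74 and pH = 14.00 - 1.74 = 12.26.

12.26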